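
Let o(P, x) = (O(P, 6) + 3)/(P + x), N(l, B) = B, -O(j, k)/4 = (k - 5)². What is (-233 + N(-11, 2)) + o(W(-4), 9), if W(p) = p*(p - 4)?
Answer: -9472/41 ≈ -231.02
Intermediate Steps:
O(j, k) = -4*(-5 + k)² (O(j, k) = -4*(k - 5)² = -4*(-5 + k)²)
W(p) = p*(-4 + p)
o(P, x) = -1/(P + x) (o(P, x) = (-4*(-5 + 6)² + 3)/(P + x) = (-4*1² + 3)/(P + x) = (-4*1 + 3)/(P + x) = (-4 + 3)/(P + x) = -1/(P + x))
(-233 + N(-11, 2)) + o(W(-4), 9) = (-233 + 2) - 1/(-4*(-4 - 4) + 9) = -231 - 1/(-4*(-8) + 9) = -231 - 1/(32 + 9) = -231 - 1/41 = -9472/41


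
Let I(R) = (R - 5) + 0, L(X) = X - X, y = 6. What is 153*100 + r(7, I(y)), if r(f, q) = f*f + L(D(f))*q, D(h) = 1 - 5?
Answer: 15349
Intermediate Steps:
D(h) = -4
L(X) = 0
I(R) = -5 + R (I(R) = (-5 + R) + 0 = -5 + R)
r(f, q) = f² (r(f, q) = f*f + 0*q = f² + 0 = f²)
153*100 + r(7, I(y)) = 153*100 + 7² = 15300 + 49 = 15349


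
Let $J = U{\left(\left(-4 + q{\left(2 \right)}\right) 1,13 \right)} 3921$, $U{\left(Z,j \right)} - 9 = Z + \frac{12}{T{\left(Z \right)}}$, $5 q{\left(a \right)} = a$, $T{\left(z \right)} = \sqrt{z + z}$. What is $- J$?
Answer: $- \frac{105867}{5} + 7842 i \sqrt{5} \approx -21173.0 + 17535.0 i$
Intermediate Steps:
$T{\left(z \right)} = \sqrt{2} \sqrt{z}$ ($T{\left(z \right)} = \sqrt{2 z} = \sqrt{2} \sqrt{z}$)
$q{\left(a \right)} = \frac{a}{5}$
$U{\left(Z,j \right)} = 9 + Z + \frac{6 \sqrt{2}}{\sqrt{Z}}$ ($U{\left(Z,j \right)} = 9 + \left(Z + \frac{12}{\sqrt{2} \sqrt{Z}}\right) = 9 + \left(Z + 12 \frac{\sqrt{2}}{2 \sqrt{Z}}\right) = 9 + \left(Z + \frac{6 \sqrt{2}}{\sqrt{Z}}\right) = 9 + Z + \frac{6 \sqrt{2}}{\sqrt{Z}}$)
$J = \frac{105867}{5} - 7842 i \sqrt{5}$ ($J = \left(9 + \left(-4 + \frac{1}{5} \cdot 2\right) 1 + \frac{6 \sqrt{2}}{\sqrt{-4 + \frac{1}{5} \cdot 2}}\right) 3921 = \left(9 + \left(-4 + \frac{2}{5}\right) 1 + \frac{6 \sqrt{2}}{\sqrt{-4 + \frac{2}{5}}}\right) 3921 = \left(9 - \frac{18}{5} + \frac{6 \sqrt{2}}{\frac{3}{5} i \sqrt{10}}\right) 3921 = \left(9 - \frac{18}{5} + 6 \sqrt{2} \left(- \frac{i \sqrt{10}}{6}\right)\right) 3921 = \left(9 - \frac{18}{5} - 2 i \sqrt{5}\right) 3921 = \left(\frac{27}{5} - 2 i \sqrt{5}\right) 3921 = \frac{105867}{5} - 7842 i \sqrt{5} \approx 21173.0 - 17535.0 i$)
$- J = - (\frac{105867}{5} - 7842 i \sqrt{5}) = - \frac{105867}{5} + 7842 i \sqrt{5}$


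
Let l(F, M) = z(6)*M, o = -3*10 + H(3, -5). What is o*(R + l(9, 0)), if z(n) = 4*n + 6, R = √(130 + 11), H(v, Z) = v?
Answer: -27*√141 ≈ -320.61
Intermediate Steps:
R = √141 ≈ 11.874
z(n) = 6 + 4*n
o = -27 (o = -3*10 + 3 = -30 + 3 = -27)
l(F, M) = 30*M (l(F, M) = (6 + 4*6)*M = (6 + 24)*M = 30*M)
o*(R + l(9, 0)) = -27*(√141 + 30*0) = -27*(√141 + 0) = -27*√141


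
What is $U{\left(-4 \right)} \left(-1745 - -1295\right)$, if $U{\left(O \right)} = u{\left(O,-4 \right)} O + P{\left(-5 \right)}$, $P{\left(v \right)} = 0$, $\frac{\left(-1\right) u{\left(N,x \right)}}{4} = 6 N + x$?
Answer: $201600$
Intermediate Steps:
$u{\left(N,x \right)} = - 24 N - 4 x$ ($u{\left(N,x \right)} = - 4 \left(6 N + x\right) = - 4 \left(x + 6 N\right) = - 24 N - 4 x$)
$U{\left(O \right)} = O \left(16 - 24 O\right)$ ($U{\left(O \right)} = \left(- 24 O - -16\right) O + 0 = \left(- 24 O + 16\right) O + 0 = \left(16 - 24 O\right) O + 0 = O \left(16 - 24 O\right) + 0 = O \left(16 - 24 O\right)$)
$U{\left(-4 \right)} \left(-1745 - -1295\right) = 8 \left(-4\right) \left(2 - -12\right) \left(-1745 - -1295\right) = 8 \left(-4\right) \left(2 + 12\right) \left(-1745 + 1295\right) = 8 \left(-4\right) 14 \left(-450\right) = \left(-448\right) \left(-450\right) = 201600$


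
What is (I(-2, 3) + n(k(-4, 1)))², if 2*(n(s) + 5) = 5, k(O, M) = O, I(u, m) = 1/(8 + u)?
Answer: 49/9 ≈ 5.4444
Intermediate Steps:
n(s) = -5/2 (n(s) = -5 + (½)*5 = -5 + 5/2 = -5/2)
(I(-2, 3) + n(k(-4, 1)))² = (1/(8 - 2) - 5/2)² = (1/6 - 5/2)² = (⅙ - 5/2)² = (-7/3)² = 49/9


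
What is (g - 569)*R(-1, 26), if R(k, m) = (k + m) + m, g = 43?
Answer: -26826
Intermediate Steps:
R(k, m) = k + 2*m
(g - 569)*R(-1, 26) = (43 - 569)*(-1 + 2*26) = -526*(-1 + 52) = -526*51 = -26826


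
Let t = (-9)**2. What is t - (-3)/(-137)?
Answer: 11094/137 ≈ 80.978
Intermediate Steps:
t = 81
t - (-3)/(-137) = 81 - (-3)/(-137) = 81 - (-3)*(-1)/137 = 81 - 1*3/137 = 81 - 3/137 = 11094/137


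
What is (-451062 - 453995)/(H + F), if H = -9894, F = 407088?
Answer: -905057/397194 ≈ -2.2786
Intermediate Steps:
(-451062 - 453995)/(H + F) = (-451062 - 453995)/(-9894 + 407088) = -905057/397194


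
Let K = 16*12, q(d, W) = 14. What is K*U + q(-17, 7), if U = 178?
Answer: 34190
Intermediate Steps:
K = 192
K*U + q(-17, 7) = 192*178 + 14 = 34176 + 14 = 34190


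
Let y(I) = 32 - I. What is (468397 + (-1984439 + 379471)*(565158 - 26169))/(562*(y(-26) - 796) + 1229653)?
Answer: -865059628955/814897 ≈ -1.0616e+6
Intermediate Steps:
(468397 + (-1984439 + 379471)*(565158 - 26169))/(562*(y(-26) - 796) + 1229653) = (468397 + (-1984439 + 379471)*(565158 - 26169))/(562*((32 - 1*(-26)) - 796) + 1229653) = (468397 - 1604968*538989)/(562*((32 + 26) - 796) + 1229653) = (468397 - 865060097352)/(562*(58 - 796) + 1229653) = -865059628955/(562*(-738) + 1229653) = -865059628955/(-414756 + 1229653) = -865059628955/814897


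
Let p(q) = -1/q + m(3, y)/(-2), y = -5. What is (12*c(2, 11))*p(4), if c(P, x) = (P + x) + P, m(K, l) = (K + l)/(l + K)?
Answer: -135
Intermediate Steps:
m(K, l) = 1 (m(K, l) = (K + l)/(K + l) = 1)
p(q) = -1/2 - 1/q (p(q) = -1/q + 1/(-2) = -1/q + 1*(-1/2) = -1/q - 1/2 = -1/2 - 1/q)
c(P, x) = x + 2*P
(12*c(2, 11))*p(4) = (12*(11 + 2*2))*((1/2)*(-2 - 1*4)/4) = (12*(11 + 4))*((1/2)*(1/4)*(-2 - 4)) = (12*15)*((1/2)*(1/4)*(-6)) = 180*(-3/4) = -135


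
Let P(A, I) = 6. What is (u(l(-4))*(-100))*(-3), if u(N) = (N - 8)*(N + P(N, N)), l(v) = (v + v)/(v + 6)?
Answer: -7200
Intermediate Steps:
l(v) = 2*v/(6 + v) (l(v) = (2*v)/(6 + v) = 2*v/(6 + v))
u(N) = (-8 + N)*(6 + N) (u(N) = (N - 8)*(N + 6) = (-8 + N)*(6 + N))
(u(l(-4))*(-100))*(-3) = ((-48 + (2*(-4)/(6 - 4))² - 4*(-4)/(6 - 4))*(-100))*(-3) = ((-48 + (2*(-4)/2)² - 4*(-4)/2)*(-100))*(-3) = ((-48 + (2*(-4)*(½))² - 4*(-4)/2)*(-100))*(-3) = ((-48 + (-4)² - 2*(-4))*(-100))*(-3) = ((-48 + 16 + 8)*(-100))*(-3) = -24*(-100)*(-3) = 2400*(-3) = -7200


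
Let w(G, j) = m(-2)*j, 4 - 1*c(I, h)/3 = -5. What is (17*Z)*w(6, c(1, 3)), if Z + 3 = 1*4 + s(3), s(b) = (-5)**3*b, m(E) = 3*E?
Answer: 1029996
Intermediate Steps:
c(I, h) = 27 (c(I, h) = 12 - 3*(-5) = 12 + 15 = 27)
s(b) = -125*b
w(G, j) = -6*j (w(G, j) = (3*(-2))*j = -6*j)
Z = -374 (Z = -3 + (1*4 - 125*3) = -3 + (4 - 375) = -3 - 371 = -374)
(17*Z)*w(6, c(1, 3)) = (17*(-374))*(-6*27) = -6358*(-162) = 1029996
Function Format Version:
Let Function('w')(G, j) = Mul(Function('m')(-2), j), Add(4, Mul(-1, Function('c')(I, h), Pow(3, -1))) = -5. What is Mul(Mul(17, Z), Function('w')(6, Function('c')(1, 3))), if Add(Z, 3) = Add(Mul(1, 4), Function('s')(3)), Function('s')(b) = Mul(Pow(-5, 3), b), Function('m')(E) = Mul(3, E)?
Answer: 1029996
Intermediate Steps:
Function('c')(I, h) = 27 (Function('c')(I, h) = Add(12, Mul(-3, -5)) = Add(12, 15) = 27)
Function('s')(b) = Mul(-125, b)
Function('w')(G, j) = Mul(-6, j) (Function('w')(G, j) = Mul(Mul(3, -2), j) = Mul(-6, j))
Z = -374 (Z = Add(-3, Add(Mul(1, 4), Mul(-125, 3))) = Add(-3, Add(4, -375)) = Add(-3, -371) = -374)
Mul(Mul(17, Z), Function('w')(6, Function('c')(1, 3))) = Mul(Mul(17, -374), Mul(-6, 27)) = Mul(-6358, -162) = 1029996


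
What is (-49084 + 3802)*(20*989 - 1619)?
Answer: -822366402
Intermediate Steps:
(-49084 + 3802)*(20*989 - 1619) = -45282*(19780 - 1619) = -45282*18161 = -822366402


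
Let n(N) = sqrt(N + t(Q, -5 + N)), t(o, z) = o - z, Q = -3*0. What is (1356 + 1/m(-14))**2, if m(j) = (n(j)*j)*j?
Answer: (1328880 + sqrt(5))**2/960400 ≈ 1.8387e+6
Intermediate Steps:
Q = 0
n(N) = sqrt(5) (n(N) = sqrt(N + (0 - (-5 + N))) = sqrt(N + (0 + (5 - N))) = sqrt(N + (5 - N)) = sqrt(5))
m(j) = sqrt(5)*j**2 (m(j) = (sqrt(5)*j)*j = (j*sqrt(5))*j = sqrt(5)*j**2)
(1356 + 1/m(-14))**2 = (1356 + 1/(sqrt(5)*(-14)**2))**2 = (1356 + 1/(sqrt(5)*196))**2 = (1356 + 1/(196*sqrt(5)))**2 = (1356 + sqrt(5)/980)**2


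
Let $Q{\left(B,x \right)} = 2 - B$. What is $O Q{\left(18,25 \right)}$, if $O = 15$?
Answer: $-240$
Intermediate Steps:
$O Q{\left(18,25 \right)} = 15 \left(2 - 18\right) = 15 \left(-16\right) = -240$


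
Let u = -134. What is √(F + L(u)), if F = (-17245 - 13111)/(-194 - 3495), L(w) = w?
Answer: I*√1711585330/3689 ≈ 11.215*I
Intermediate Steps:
F = 30356/3689 (F = -30356/(-3689) = -30356*(-1/3689) = 30356/3689 ≈ 8.2288)
√(F + L(u)) = √(30356/3689 - 134) = √(-463970/3689) = I*√1711585330/3689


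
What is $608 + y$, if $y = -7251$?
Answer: $-6643$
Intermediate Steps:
$608 + y = 608 - 7251 = -6643$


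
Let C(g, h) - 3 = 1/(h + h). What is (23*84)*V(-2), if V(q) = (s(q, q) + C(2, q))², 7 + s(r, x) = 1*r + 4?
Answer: 39123/4 ≈ 9780.8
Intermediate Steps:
s(r, x) = -3 + r (s(r, x) = -7 + (1*r + 4) = -7 + (r + 4) = -7 + (4 + r) = -3 + r)
C(g, h) = 3 + 1/(2*h) (C(g, h) = 3 + 1/(h + h) = 3 + 1/(2*h))
V(q) = (q + 1/(2*q))² (V(q) = ((-3 + q) + (3 + 1/(2*q)))² = (q + 1/(2*q))²)
(23*84)*V(-2) = (23*84)*(1 + (-2)² + (¼)/(-2)²) = 1932*(1 + 4 + (¼)*(¼)) = 1932*(1 + 4 + 1/16) = 1932*(81/16) = 39123/4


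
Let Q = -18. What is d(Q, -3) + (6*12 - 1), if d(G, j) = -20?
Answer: 51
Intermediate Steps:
d(Q, -3) + (6*12 - 1) = -20 + (6*12 - 1) = -20 + (72 - 1) = -20 + 71 = 51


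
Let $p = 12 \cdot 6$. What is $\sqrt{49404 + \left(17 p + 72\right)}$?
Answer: $130 \sqrt{3} \approx 225.17$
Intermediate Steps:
$p = 72$
$\sqrt{49404 + \left(17 p + 72\right)} = \sqrt{49404 + \left(17 \cdot 72 + 72\right)} = \sqrt{49404 + \left(1224 + 72\right)} = \sqrt{49404 + 1296} = \sqrt{50700} = 130 \sqrt{3}$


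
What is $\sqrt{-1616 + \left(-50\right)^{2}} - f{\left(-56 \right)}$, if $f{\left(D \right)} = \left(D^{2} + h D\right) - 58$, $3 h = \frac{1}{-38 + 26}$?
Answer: $- \frac{27716}{9} + 2 \sqrt{221} \approx -3049.8$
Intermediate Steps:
$h = - \frac{1}{36}$ ($h = \frac{1}{3 \left(-38 + 26\right)} = \frac{1}{3 \left(-12\right)} = \frac{1}{3} \left(- \frac{1}{12}\right) = - \frac{1}{36} \approx -0.027778$)
$f{\left(D \right)} = -58 + D^{2} - \frac{D}{36}$ ($f{\left(D \right)} = \left(D^{2} - \frac{D}{36}\right) - 58 = -58 + D^{2} - \frac{D}{36}$)
$\sqrt{-1616 + \left(-50\right)^{2}} - f{\left(-56 \right)} = \sqrt{-1616 + \left(-50\right)^{2}} - \left(-58 + \left(-56\right)^{2} - - \frac{14}{9}\right) = \sqrt{-1616 + 2500} - \left(-58 + 3136 + \frac{14}{9}\right) = \sqrt{884} - \frac{27716}{9} = 2 \sqrt{221} - \frac{27716}{9} = - \frac{27716}{9} + 2 \sqrt{221}$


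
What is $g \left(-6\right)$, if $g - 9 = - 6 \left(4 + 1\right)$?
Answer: $126$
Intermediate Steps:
$g = -21$ ($g = 9 - 6 \left(4 + 1\right) = 9 - 30 = -21$)
$g \left(-6\right) = \left(-21\right) \left(-6\right) = 126$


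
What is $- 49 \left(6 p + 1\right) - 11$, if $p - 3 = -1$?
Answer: $-648$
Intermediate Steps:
$p = 2$ ($p = 3 - 1 = 2$)
$- 49 \left(6 p + 1\right) - 11 = - 49 \left(6 \cdot 2 + 1\right) - 11 = - 49 \left(12 + 1\right) - 11 = \left(-49\right) 13 - 11 = -637 - 11 = -648$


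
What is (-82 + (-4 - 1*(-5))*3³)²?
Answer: 3025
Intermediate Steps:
(-82 + (-4 - 1*(-5))*3³)² = (-82 + (-4 + 5)*27)² = (-82 + 1*27)² = (-82 + 27)² = (-55)² = 3025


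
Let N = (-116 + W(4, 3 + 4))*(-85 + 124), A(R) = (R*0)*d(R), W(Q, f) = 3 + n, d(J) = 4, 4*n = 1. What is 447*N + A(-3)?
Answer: -7862283/4 ≈ -1.9656e+6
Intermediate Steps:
n = ¼ (n = (¼)*1 = ¼ ≈ 0.25000)
W(Q, f) = 13/4 (W(Q, f) = 3 + ¼ = 13/4)
A(R) = 0 (A(R) = (R*0)*4 = 0*4 = 0)
N = -17589/4 (N = (-116 + 13/4)*(-85 + 124) = -451/4*39 = -17589/4 ≈ -4397.3)
447*N + A(-3) = 447*(-17589/4) + 0 = -7862283/4 + 0 = -7862283/4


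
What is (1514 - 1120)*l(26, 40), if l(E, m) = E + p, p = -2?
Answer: 9456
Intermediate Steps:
l(E, m) = -2 + E (l(E, m) = E - 2 = -2 + E)
(1514 - 1120)*l(26, 40) = (1514 - 1120)*(-2 + 26) = 394*24 = 9456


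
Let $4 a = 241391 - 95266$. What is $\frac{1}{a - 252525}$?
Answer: $- \frac{4}{863975} \approx -4.6298 \cdot 10^{-6}$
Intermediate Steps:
$a = \frac{146125}{4}$ ($a = \frac{241391 - 95266}{4} = \frac{1}{4} \cdot 146125 = \frac{146125}{4} \approx 36531.0$)
$\frac{1}{a - 252525} = \frac{1}{\frac{146125}{4} - 252525} = \frac{1}{- \frac{863975}{4}} = - \frac{4}{863975}$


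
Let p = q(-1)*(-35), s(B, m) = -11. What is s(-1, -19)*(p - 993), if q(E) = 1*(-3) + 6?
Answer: 12078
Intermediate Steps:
q(E) = 3 (q(E) = -3 + 6 = 3)
p = -105 (p = 3*(-35) = -105)
s(-1, -19)*(p - 993) = -11*(-105 - 993) = -11*(-1098) = 12078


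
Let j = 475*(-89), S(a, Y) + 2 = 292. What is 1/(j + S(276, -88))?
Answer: -1/41985 ≈ -2.3818e-5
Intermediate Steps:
S(a, Y) = 290 (S(a, Y) = -2 + 292 = 290)
j = -42275
1/(j + S(276, -88)) = 1/(-42275 + 290) = 1/(-41985) = -1/41985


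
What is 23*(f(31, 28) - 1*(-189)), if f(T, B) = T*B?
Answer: 24311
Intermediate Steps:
f(T, B) = B*T
23*(f(31, 28) - 1*(-189)) = 23*(28*31 - 1*(-189)) = 23*(868 + 189) = 23*1057 = 24311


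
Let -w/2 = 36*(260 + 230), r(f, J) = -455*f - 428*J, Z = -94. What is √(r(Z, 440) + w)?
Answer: 13*I*√1070 ≈ 425.24*I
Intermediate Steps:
w = -35280 (w = -72*(260 + 230) = -72*490 = -2*17640 = -35280)
√(r(Z, 440) + w) = √((-455*(-94) - 428*440) - 35280) = √((42770 - 188320) - 35280) = √(-145550 - 35280) = √(-180830) = 13*I*√1070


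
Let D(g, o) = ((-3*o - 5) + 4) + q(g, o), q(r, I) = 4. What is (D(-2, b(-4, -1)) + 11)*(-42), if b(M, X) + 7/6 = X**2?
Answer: -609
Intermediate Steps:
b(M, X) = -7/6 + X**2
D(g, o) = 3 - 3*o (D(g, o) = ((-3*o - 5) + 4) + 4 = ((-5 - 3*o) + 4) + 4 = (-1 - 3*o) + 4 = 3 - 3*o)
(D(-2, b(-4, -1)) + 11)*(-42) = ((3 - 3*(-7/6 + (-1)**2)) + 11)*(-42) = ((3 - 3*(-7/6 + 1)) + 11)*(-42) = ((3 - 3*(-1/6)) + 11)*(-42) = ((3 + 1/2) + 11)*(-42) = (7/2 + 11)*(-42) = (29/2)*(-42) = -609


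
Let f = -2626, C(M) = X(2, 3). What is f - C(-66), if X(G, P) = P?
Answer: -2629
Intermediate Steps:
C(M) = 3
f - C(-66) = -2626 - 1*3 = -2626 - 3 = -2629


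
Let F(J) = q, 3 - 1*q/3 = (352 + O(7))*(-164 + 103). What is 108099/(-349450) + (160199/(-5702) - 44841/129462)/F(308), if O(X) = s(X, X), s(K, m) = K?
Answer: -72924090227501523/235411189980527650 ≈ -0.30977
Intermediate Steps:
O(X) = X
q = 65706 (q = 9 - 3*(352 + 7)*(-164 + 103) = 9 - 1077*(-61) = 9 - 3*(-21899) = 9 + 65697 = 65706)
F(J) = 65706
108099/(-349450) + (160199/(-5702) - 44841/129462)/F(308) = 108099/(-349450) + (160199/(-5702) - 44841/129462)/65706 = 108099*(-1/349450) + (160199*(-1/5702) - 44841*1/129462)*(1/65706) = -108099/349450 + (-160199/5702 - 14947/43154)*(1/65706) = -108099/349450 - 1749613860/61516027*1/65706 = -108099/349450 - 291602310/673662011677 = -72924090227501523/235411189980527650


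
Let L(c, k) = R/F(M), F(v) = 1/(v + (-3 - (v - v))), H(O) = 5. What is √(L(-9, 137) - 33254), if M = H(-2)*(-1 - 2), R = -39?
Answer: 2*I*√8138 ≈ 180.42*I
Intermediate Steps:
M = -15 (M = 5*(-1 - 2) = 5*(-3) = -15)
F(v) = 1/(-3 + v) (F(v) = 1/(v + (-3 - 1*0)) = 1/(v + (-3 + 0)) = 1/(v - 3) = 1/(-3 + v))
L(c, k) = 702 (L(c, k) = -39/(1/(-3 - 15)) = -39/(1/(-18)) = -39/(-1/18) = -39*(-18) = 702)
√(L(-9, 137) - 33254) = √(702 - 33254) = √(-32552) = 2*I*√8138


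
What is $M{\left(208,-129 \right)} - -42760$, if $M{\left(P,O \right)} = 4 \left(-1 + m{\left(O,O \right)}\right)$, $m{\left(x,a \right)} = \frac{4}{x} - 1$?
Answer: $\frac{5514992}{129} \approx 42752.0$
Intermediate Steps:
$m{\left(x,a \right)} = -1 + \frac{4}{x}$ ($m{\left(x,a \right)} = \frac{4}{x} - 1 = -1 + \frac{4}{x}$)
$M{\left(P,O \right)} = -4 + \frac{4 \left(4 - O\right)}{O}$ ($M{\left(P,O \right)} = 4 \left(-1 + \frac{4 - O}{O}\right) = -4 + \frac{4 \left(4 - O\right)}{O}$)
$M{\left(208,-129 \right)} - -42760 = \left(-8 + \frac{16}{-129}\right) - -42760 = \left(-8 + 16 \left(- \frac{1}{129}\right)\right) + 42760 = \left(-8 - \frac{16}{129}\right) + 42760 = - \frac{1048}{129} + 42760 = \frac{5514992}{129}$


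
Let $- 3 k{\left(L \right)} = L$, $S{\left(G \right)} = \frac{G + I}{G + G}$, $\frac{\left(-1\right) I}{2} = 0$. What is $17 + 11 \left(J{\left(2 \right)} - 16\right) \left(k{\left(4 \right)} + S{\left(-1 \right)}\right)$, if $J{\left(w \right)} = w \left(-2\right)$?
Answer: $\frac{601}{3} \approx 200.33$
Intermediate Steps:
$I = 0$ ($I = \left(-2\right) 0 = 0$)
$J{\left(w \right)} = - 2 w$
$S{\left(G \right)} = \frac{1}{2}$ ($S{\left(G \right)} = \frac{G + 0}{G + G} = \frac{G}{2 G} = G \frac{1}{2 G} = \frac{1}{2}$)
$k{\left(L \right)} = - \frac{L}{3}$
$17 + 11 \left(J{\left(2 \right)} - 16\right) \left(k{\left(4 \right)} + S{\left(-1 \right)}\right) = 17 + 11 \left(\left(-2\right) 2 - 16\right) \left(\left(- \frac{1}{3}\right) 4 + \frac{1}{2}\right) = 17 + 11 \left(-4 - 16\right) \left(- \frac{4}{3} + \frac{1}{2}\right) = 17 + 11 \left(\left(-20\right) \left(- \frac{5}{6}\right)\right) = 17 + 11 \cdot \frac{50}{3} = 17 + \frac{550}{3} = \frac{601}{3}$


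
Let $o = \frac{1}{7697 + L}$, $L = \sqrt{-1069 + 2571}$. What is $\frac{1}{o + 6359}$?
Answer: $\frac{188360918955}{1197787108107457} + \frac{\sqrt{1502}}{2395574216214914} \approx 0.00015726$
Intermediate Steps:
$L = \sqrt{1502} \approx 38.756$
$o = \frac{1}{7697 + \sqrt{1502}} \approx 0.00012927$
$\frac{1}{o + 6359} = \frac{1}{\left(\frac{7697}{59242307} - \frac{\sqrt{1502}}{59242307}\right) + 6359} = \frac{1}{\frac{376721837910}{59242307} - \frac{\sqrt{1502}}{59242307}}$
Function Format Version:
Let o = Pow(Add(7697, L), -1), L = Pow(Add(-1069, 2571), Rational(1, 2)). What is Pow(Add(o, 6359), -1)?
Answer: Add(Rational(188360918955, 1197787108107457), Mul(Rational(1, 2395574216214914), Pow(1502, Rational(1, 2)))) ≈ 0.00015726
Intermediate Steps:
L = Pow(1502, Rational(1, 2)) ≈ 38.756
o = Pow(Add(7697, Pow(1502, Rational(1, 2))), -1) ≈ 0.00012927
Pow(Add(o, 6359), -1) = Pow(Add(Add(Rational(7697, 59242307), Mul(Rational(-1, 59242307), Pow(1502, Rational(1, 2)))), 6359), -1) = Pow(Add(Rational(376721837910, 59242307), Mul(Rational(-1, 59242307), Pow(1502, Rational(1, 2)))), -1)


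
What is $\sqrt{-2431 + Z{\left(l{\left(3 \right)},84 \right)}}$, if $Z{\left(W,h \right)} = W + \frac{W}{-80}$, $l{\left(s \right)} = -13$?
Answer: $\frac{3 i \sqrt{108615}}{20} \approx 49.435 i$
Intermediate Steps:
$Z{\left(W,h \right)} = \frac{79 W}{80}$ ($Z{\left(W,h \right)} = W + W \left(- \frac{1}{80}\right) = W - \frac{W}{80} = \frac{79 W}{80}$)
$\sqrt{-2431 + Z{\left(l{\left(3 \right)},84 \right)}} = \sqrt{-2431 + \frac{79}{80} \left(-13\right)} = \sqrt{-2431 - \frac{1027}{80}} = \sqrt{- \frac{195507}{80}} = \frac{3 i \sqrt{108615}}{20}$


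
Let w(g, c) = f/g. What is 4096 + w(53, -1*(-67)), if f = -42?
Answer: 217046/53 ≈ 4095.2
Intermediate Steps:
w(g, c) = -42/g
4096 + w(53, -1*(-67)) = 4096 - 42/53 = 217046/53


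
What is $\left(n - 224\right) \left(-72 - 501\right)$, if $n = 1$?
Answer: $127779$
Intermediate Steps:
$\left(n - 224\right) \left(-72 - 501\right) = \left(1 - 224\right) \left(-72 - 501\right) = \left(-223\right) \left(-573\right) = 127779$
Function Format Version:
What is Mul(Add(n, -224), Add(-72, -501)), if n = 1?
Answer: 127779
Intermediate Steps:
Mul(Add(n, -224), Add(-72, -501)) = Mul(Add(1, -224), Add(-72, -501)) = Mul(-223, -573) = 127779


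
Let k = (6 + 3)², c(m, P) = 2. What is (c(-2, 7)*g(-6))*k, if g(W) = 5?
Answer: 810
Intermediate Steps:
k = 81 (k = 9² = 81)
(c(-2, 7)*g(-6))*k = (2*5)*81 = 10*81 = 810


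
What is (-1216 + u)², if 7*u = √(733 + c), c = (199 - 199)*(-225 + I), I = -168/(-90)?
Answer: (8512 - √733)²/49 ≈ 1.4693e+6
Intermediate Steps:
I = 28/15 (I = -168*(-1/90) = 28/15 ≈ 1.8667)
c = 0 (c = (199 - 199)*(-225 + 28/15) = 0*(-3347/15) = 0)
u = √733/7 (u = √(733 + 0)/7 = √733/7 ≈ 3.8677)
(-1216 + u)² = (-1216 + √733/7)²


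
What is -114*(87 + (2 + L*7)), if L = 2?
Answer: -11742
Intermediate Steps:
-114*(87 + (2 + L*7)) = -114*(87 + (2 + 2*7)) = -114*(87 + (2 + 14)) = -114*(87 + 16) = -114*103 = -11742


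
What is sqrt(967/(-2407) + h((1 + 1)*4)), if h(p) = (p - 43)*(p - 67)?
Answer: 4*sqrt(747597351)/2407 ≈ 45.438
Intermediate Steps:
h(p) = (-67 + p)*(-43 + p) (h(p) = (-43 + p)*(-67 + p) = (-67 + p)*(-43 + p))
sqrt(967/(-2407) + h((1 + 1)*4)) = sqrt(967/(-2407) + (2881 + ((1 + 1)*4)**2 - 110*(1 + 1)*4)) = sqrt(967*(-1/2407) + (2881 + (2*4)**2 - 220*4)) = sqrt(-967/2407 + (2881 + 8**2 - 110*8)) = sqrt(-967/2407 + (2881 + 64 - 880)) = sqrt(-967/2407 + 2065) = sqrt(4969488/2407) = 4*sqrt(747597351)/2407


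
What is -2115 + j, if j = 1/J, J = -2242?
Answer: -4741831/2242 ≈ -2115.0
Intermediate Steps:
j = -1/2242 (j = 1/(-2242) = -1/2242 ≈ -0.00044603)
-2115 + j = -2115 - 1/2242 = -4741831/2242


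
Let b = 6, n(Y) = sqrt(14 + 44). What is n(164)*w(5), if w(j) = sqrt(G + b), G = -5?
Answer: sqrt(58) ≈ 7.6158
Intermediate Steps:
n(Y) = sqrt(58)
w(j) = 1 (w(j) = sqrt(-5 + 6) = sqrt(1) = 1)
n(164)*w(5) = sqrt(58)*1 = sqrt(58)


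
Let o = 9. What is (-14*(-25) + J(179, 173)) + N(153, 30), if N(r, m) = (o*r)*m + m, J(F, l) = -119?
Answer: 41571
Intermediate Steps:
N(r, m) = m + 9*m*r (N(r, m) = (9*r)*m + m = 9*m*r + m = m + 9*m*r)
(-14*(-25) + J(179, 173)) + N(153, 30) = (-14*(-25) - 119) + 30*(1 + 9*153) = (350 - 119) + 30*(1 + 1377) = 231 + 30*1378 = 231 + 41340 = 41571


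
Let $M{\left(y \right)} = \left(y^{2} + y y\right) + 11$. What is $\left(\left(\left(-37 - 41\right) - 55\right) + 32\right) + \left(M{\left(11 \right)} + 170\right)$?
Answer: $322$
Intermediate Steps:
$M{\left(y \right)} = 11 + 2 y^{2}$ ($M{\left(y \right)} = \left(y^{2} + y^{2}\right) + 11 = 2 y^{2} + 11 = 11 + 2 y^{2}$)
$\left(\left(\left(-37 - 41\right) - 55\right) + 32\right) + \left(M{\left(11 \right)} + 170\right) = \left(\left(\left(-37 - 41\right) - 55\right) + 32\right) + \left(\left(11 + 2 \cdot 11^{2}\right) + 170\right) = \left(\left(\left(-37 - 41\right) - 55\right) + 32\right) + \left(\left(11 + 2 \cdot 121\right) + 170\right) = \left(\left(-78 - 55\right) + 32\right) + \left(\left(11 + 242\right) + 170\right) = \left(-133 + 32\right) + \left(253 + 170\right) = -101 + 423 = 322$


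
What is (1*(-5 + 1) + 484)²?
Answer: 230400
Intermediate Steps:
(1*(-5 + 1) + 484)² = (1*(-4) + 484)² = (-4 + 484)² = 480² = 230400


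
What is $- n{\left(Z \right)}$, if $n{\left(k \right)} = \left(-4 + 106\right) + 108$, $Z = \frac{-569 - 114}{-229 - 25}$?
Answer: $-210$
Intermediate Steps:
$Z = \frac{683}{254}$ ($Z = - \frac{683}{-254} = \left(-683\right) \left(- \frac{1}{254}\right) = \frac{683}{254} \approx 2.689$)
$n{\left(k \right)} = 210$ ($n{\left(k \right)} = 102 + 108 = 210$)
$- n{\left(Z \right)} = \left(-1\right) 210 = -210$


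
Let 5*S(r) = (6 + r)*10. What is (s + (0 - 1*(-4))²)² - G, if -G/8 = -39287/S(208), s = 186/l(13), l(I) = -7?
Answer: -3264194/5243 ≈ -622.58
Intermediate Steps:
S(r) = 12 + 2*r (S(r) = ((6 + r)*10)/5 = (60 + 10*r)/5 = 12 + 2*r)
s = -186/7 (s = 186/(-7) = 186*(-⅐) = -186/7 ≈ -26.571)
G = 78574/107 (G = -(-8)*39287/(12 + 2*208) = -(-8)*39287/(12 + 416) = -(-8)*39287/428 = -8*(-39287/428) = 78574/107 ≈ 734.34)
(s + (0 - 1*(-4))²)² - G = (-186/7 + (0 - 1*(-4))²)² - 1*78574/107 = (-186/7 + (0 + 4)²)² - 78574/107 = (-186/7 + 4²)² - 78574/107 = (-186/7 + 16)² - 78574/107 = (-74/7)² - 78574/107 = 5476/49 - 78574/107 = -3264194/5243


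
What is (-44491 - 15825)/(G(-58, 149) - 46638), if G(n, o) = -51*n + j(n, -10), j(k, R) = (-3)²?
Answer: 60316/43671 ≈ 1.3811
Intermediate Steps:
j(k, R) = 9
G(n, o) = 9 - 51*n (G(n, o) = -51*n + 9 = 9 - 51*n)
(-44491 - 15825)/(G(-58, 149) - 46638) = (-44491 - 15825)/((9 - 51*(-58)) - 46638) = -60316/((9 + 2958) - 46638) = -60316/(2967 - 46638) = -60316/(-43671) = -60316*(-1/43671) = 60316/43671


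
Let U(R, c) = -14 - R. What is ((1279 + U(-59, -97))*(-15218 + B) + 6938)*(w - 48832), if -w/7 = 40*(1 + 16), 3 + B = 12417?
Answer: 198588264336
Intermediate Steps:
B = 12414 (B = -3 + 12417 = 12414)
w = -4760 (w = -280*(1 + 16) = -280*17 = -7*680 = -4760)
((1279 + U(-59, -97))*(-15218 + B) + 6938)*(w - 48832) = ((1279 + (-14 - 1*(-59)))*(-15218 + 12414) + 6938)*(-4760 - 48832) = ((1279 + (-14 + 59))*(-2804) + 6938)*(-53592) = ((1279 + 45)*(-2804) + 6938)*(-53592) = (1324*(-2804) + 6938)*(-53592) = (-3712496 + 6938)*(-53592) = -3705558*(-53592) = 198588264336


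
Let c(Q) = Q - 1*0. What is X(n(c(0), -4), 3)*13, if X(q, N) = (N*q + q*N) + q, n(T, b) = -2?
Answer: -182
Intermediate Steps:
c(Q) = Q (c(Q) = Q + 0 = Q)
X(q, N) = q + 2*N*q (X(q, N) = (N*q + N*q) + q = 2*N*q + q = q + 2*N*q)
X(n(c(0), -4), 3)*13 = -2*(1 + 2*3)*13 = -2*(1 + 6)*13 = -2*7*13 = -14*13 = -182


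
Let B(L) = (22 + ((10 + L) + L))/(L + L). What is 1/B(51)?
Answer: 51/67 ≈ 0.76119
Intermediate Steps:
B(L) = (32 + 2*L)/(2*L) (B(L) = (22 + (10 + 2*L))/((2*L)) = (32 + 2*L)*(1/(2*L)) = (32 + 2*L)/(2*L))
1/B(51) = 1/((16 + 51)/51) = 1/((1/51)*67) = 1/(67/51) = 51/67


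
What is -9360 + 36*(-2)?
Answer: -9432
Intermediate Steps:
-9360 + 36*(-2) = -9360 - 72 = -9432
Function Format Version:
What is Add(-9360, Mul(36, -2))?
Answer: -9432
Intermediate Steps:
Add(-9360, Mul(36, -2)) = Add(-9360, -72) = -9432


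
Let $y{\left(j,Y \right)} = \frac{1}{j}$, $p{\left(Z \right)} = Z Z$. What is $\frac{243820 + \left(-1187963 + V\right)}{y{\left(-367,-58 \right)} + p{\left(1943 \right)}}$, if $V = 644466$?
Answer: $- \frac{109981459}{1385516382} \approx -0.079379$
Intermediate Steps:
$p{\left(Z \right)} = Z^{2}$
$\frac{243820 + \left(-1187963 + V\right)}{y{\left(-367,-58 \right)} + p{\left(1943 \right)}} = \frac{243820 + \left(-1187963 + 644466\right)}{\frac{1}{-367} + 1943^{2}} = \frac{243820 - 543497}{- \frac{1}{367} + 3775249} = - \frac{299677}{\frac{1385516382}{367}} = \left(-299677\right) \frac{367}{1385516382} = - \frac{109981459}{1385516382}$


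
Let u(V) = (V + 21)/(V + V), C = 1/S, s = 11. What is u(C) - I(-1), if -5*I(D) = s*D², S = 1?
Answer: 66/5 ≈ 13.200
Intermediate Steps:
C = 1 (C = 1/1 = 1)
u(V) = (21 + V)/(2*V) (u(V) = (21 + V)/((2*V)) = (21 + V)*(1/(2*V)) = (21 + V)/(2*V))
I(D) = -11*D²/5
u(C) - I(-1) = (½)*(21 + 1)/1 - (-11)*(-1)²/5 = (½)*1*22 - (-11)/5 = 11 - 1*(-11/5) = 11 + 11/5 = 66/5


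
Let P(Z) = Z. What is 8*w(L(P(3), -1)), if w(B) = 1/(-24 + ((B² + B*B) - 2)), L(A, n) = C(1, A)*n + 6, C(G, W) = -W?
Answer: 1/17 ≈ 0.058824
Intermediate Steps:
L(A, n) = 6 - A*n (L(A, n) = (-A)*n + 6 = -A*n + 6 = 6 - A*n)
w(B) = 1/(-26 + 2*B²) (w(B) = 1/(-24 + ((B² + B²) - 2)) = 1/(-24 + (2*B² - 2)) = 1/(-24 + (-2 + 2*B²)) = 1/(-26 + 2*B²))
8*w(L(P(3), -1)) = 8*(1/(2*(-13 + (6 - 1*3*(-1))²))) = 8*(1/(2*(-13 + (6 + 3)²))) = 8*(1/(2*(-13 + 9²))) = 8*(1/(2*(-13 + 81))) = 8*((½)/68) = 8*((½)*(1/68)) = 8*(1/136) = 1/17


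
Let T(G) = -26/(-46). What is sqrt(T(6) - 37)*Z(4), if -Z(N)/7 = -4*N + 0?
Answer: 112*I*sqrt(19274)/23 ≈ 676.05*I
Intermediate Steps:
T(G) = 13/23 (T(G) = -26*(-1/46) = 13/23)
Z(N) = 28*N (Z(N) = -7*(-4*N + 0) = -(-28)*N = 28*N)
sqrt(T(6) - 37)*Z(4) = sqrt(13/23 - 37)*(28*4) = sqrt(-838/23)*112 = (I*sqrt(19274)/23)*112 = 112*I*sqrt(19274)/23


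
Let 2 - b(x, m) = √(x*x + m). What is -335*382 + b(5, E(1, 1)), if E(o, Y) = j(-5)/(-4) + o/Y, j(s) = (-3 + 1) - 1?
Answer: -127968 - √107/2 ≈ -1.2797e+5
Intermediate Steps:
j(s) = -3 (j(s) = -2 - 1 = -3)
E(o, Y) = ¾ + o/Y (E(o, Y) = -3/(-4) + o/Y = -3*(-¼) + o/Y = ¾ + o/Y)
b(x, m) = 2 - √(m + x²) (b(x, m) = 2 - √(x*x + m) = 2 - √(x² + m) = 2 - √(m + x²))
-335*382 + b(5, E(1, 1)) = -335*382 + (2 - √((¾ + 1/1) + 5²)) = -127970 + (2 - √((¾ + 1*1) + 25)) = -127970 + (2 - √((¾ + 1) + 25)) = -127970 + (2 - √(7/4 + 25)) = -127970 + (2 - √(107/4)) = -127970 + (2 - √107/2) = -127968 - √107/2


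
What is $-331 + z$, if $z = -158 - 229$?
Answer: $-718$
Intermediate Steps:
$z = -387$
$-331 + z = -331 - 387 = -718$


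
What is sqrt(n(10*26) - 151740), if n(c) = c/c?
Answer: I*sqrt(151739) ≈ 389.54*I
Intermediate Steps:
n(c) = 1
sqrt(n(10*26) - 151740) = sqrt(1 - 151740) = sqrt(-151739) = I*sqrt(151739)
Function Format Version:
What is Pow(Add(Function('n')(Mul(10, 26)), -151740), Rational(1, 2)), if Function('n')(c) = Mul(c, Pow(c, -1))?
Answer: Mul(I, Pow(151739, Rational(1, 2))) ≈ Mul(389.54, I)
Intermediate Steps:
Function('n')(c) = 1
Pow(Add(Function('n')(Mul(10, 26)), -151740), Rational(1, 2)) = Pow(Add(1, -151740), Rational(1, 2)) = Pow(-151739, Rational(1, 2)) = Mul(I, Pow(151739, Rational(1, 2)))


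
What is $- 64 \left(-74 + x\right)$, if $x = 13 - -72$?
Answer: $-704$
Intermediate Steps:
$x = 85$ ($x = 13 + 72 = 85$)
$- 64 \left(-74 + x\right) = - 64 \left(-74 + 85\right) = \left(-64\right) 11 = -704$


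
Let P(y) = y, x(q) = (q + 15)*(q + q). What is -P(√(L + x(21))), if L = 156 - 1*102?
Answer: -3*√174 ≈ -39.573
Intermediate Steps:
x(q) = 2*q*(15 + q) (x(q) = (15 + q)*(2*q) = 2*q*(15 + q))
L = 54 (L = 156 - 102 = 54)
-P(√(L + x(21))) = -√(54 + 2*21*(15 + 21)) = -√(54 + 2*21*36) = -√(54 + 1512) = -√1566 = -3*√174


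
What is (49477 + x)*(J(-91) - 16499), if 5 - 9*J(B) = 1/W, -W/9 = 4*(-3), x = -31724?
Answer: -284695789217/972 ≈ -2.9290e+8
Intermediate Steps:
W = 108 (W = -36*(-3) = -9*(-12) = 108)
J(B) = 539/972 (J(B) = 5/9 - 1/9/108 = 5/9 - 1/9*1/108 = 5/9 - 1/972 = 539/972)
(49477 + x)*(J(-91) - 16499) = (49477 - 31724)*(539/972 - 16499) = 17753*(-16036489/972) = -284695789217/972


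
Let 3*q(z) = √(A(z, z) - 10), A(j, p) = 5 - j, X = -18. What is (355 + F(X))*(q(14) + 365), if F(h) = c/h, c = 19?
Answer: 2325415/18 + 6371*I*√19/54 ≈ 1.2919e+5 + 514.27*I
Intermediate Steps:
q(z) = √(-5 - z)/3 (q(z) = √((5 - z) - 10)/3 = √(-5 - z)/3)
F(h) = 19/h
(355 + F(X))*(q(14) + 365) = (355 + 19/(-18))*(√(-5 - 1*14)/3 + 365) = (355 + 19*(-1/18))*(√(-5 - 14)/3 + 365) = (355 - 19/18)*(√(-19)/3 + 365) = 6371*((I*√19)/3 + 365)/18 = 6371*(I*√19/3 + 365)/18 = 6371*(365 + I*√19/3)/18 = 2325415/18 + 6371*I*√19/54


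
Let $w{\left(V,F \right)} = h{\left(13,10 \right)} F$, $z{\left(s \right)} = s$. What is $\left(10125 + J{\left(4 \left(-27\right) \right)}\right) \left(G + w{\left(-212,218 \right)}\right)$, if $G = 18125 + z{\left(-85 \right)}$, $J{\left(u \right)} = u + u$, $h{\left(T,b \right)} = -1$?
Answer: $176598198$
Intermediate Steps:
$J{\left(u \right)} = 2 u$
$w{\left(V,F \right)} = - F$
$G = 18040$ ($G = 18125 - 85 = 18040$)
$\left(10125 + J{\left(4 \left(-27\right) \right)}\right) \left(G + w{\left(-212,218 \right)}\right) = \left(10125 + 2 \cdot 4 \left(-27\right)\right) \left(18040 - 218\right) = \left(10125 + 2 \left(-108\right)\right) \left(18040 - 218\right) = \left(10125 - 216\right) 17822 = 9909 \cdot 17822 = 176598198$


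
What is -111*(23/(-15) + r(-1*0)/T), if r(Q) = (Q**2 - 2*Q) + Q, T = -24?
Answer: 851/5 ≈ 170.20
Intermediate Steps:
r(Q) = Q**2 - Q
-111*(23/(-15) + r(-1*0)/T) = -111*(23/(-15) + ((-1*0)*(-1 - 1*0))/(-24)) = -111*(23*(-1/15) + (0*(-1 + 0))*(-1/24)) = -111*(-23/15 + (0*(-1))*(-1/24)) = -111*(-23/15 + 0*(-1/24)) = -111*(-23/15 + 0) = -111*(-23/15) = 851/5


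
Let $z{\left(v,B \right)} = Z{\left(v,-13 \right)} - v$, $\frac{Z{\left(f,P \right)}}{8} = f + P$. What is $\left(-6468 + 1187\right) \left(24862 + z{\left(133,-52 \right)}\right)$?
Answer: $-135663609$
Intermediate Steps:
$Z{\left(f,P \right)} = 8 P + 8 f$ ($Z{\left(f,P \right)} = 8 \left(f + P\right) = 8 \left(P + f\right) = 8 P + 8 f$)
$z{\left(v,B \right)} = -104 + 7 v$ ($z{\left(v,B \right)} = \left(8 \left(-13\right) + 8 v\right) - v = \left(-104 + 8 v\right) - v = -104 + 7 v$)
$\left(-6468 + 1187\right) \left(24862 + z{\left(133,-52 \right)}\right) = \left(-6468 + 1187\right) \left(24862 + \left(-104 + 7 \cdot 133\right)\right) = - 5281 \left(24862 + \left(-104 + 931\right)\right) = - 5281 \left(24862 + 827\right) = \left(-5281\right) 25689 = -135663609$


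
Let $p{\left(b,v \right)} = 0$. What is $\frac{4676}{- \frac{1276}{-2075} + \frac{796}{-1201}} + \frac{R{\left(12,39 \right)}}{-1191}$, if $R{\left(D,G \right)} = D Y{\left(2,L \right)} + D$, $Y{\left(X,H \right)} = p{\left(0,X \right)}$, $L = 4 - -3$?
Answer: $- \frac{165222097457}{1690426} \approx -97740.0$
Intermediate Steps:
$L = 7$ ($L = 4 + 3 = 7$)
$Y{\left(X,H \right)} = 0$
$R{\left(D,G \right)} = D$ ($R{\left(D,G \right)} = D 0 + D = 0 + D = D$)
$\frac{4676}{- \frac{1276}{-2075} + \frac{796}{-1201}} + \frac{R{\left(12,39 \right)}}{-1191} = \frac{4676}{- \frac{1276}{-2075} + \frac{796}{-1201}} + \frac{12}{-1191} = \frac{4676}{\left(-1276\right) \left(- \frac{1}{2075}\right) + 796 \left(- \frac{1}{1201}\right)} + 12 \left(- \frac{1}{1191}\right) = \frac{4676}{\frac{1276}{2075} - \frac{796}{1201}} - \frac{4}{397} = \frac{4676}{- \frac{119224}{2492075}} - \frac{4}{397} = 4676 \left(- \frac{2492075}{119224}\right) - \frac{4}{397} = - \frac{416176525}{4258} - \frac{4}{397} = - \frac{165222097457}{1690426}$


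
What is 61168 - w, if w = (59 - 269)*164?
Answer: 95608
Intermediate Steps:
w = -34440 (w = -210*164 = -34440)
61168 - w = 61168 - 1*(-34440) = 61168 + 34440 = 95608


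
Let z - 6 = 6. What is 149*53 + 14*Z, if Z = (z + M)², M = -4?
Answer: 8793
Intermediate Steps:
z = 12 (z = 6 + 6 = 12)
Z = 64 (Z = (12 - 4)² = 8² = 64)
149*53 + 14*Z = 149*53 + 14*64 = 7897 + 896 = 8793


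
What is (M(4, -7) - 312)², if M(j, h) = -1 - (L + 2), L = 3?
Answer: 101124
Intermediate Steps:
M(j, h) = -6 (M(j, h) = -1 - (3 + 2) = -1 - 1*5 = -1 - 5 = -6)
(M(4, -7) - 312)² = (-6 - 312)² = (-318)² = 101124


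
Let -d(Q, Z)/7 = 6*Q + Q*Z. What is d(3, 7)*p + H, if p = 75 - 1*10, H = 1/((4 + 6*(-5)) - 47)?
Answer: -1295386/73 ≈ -17745.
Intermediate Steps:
d(Q, Z) = -42*Q - 7*Q*Z (d(Q, Z) = -7*(6*Q + Q*Z) = -42*Q - 7*Q*Z)
H = -1/73 (H = 1/((4 - 30) - 47) = 1/(-26 - 47) = 1/(-73) = -1/73 ≈ -0.013699)
p = 65 (p = 75 - 10 = 65)
d(3, 7)*p + H = -7*3*(6 + 7)*65 - 1/73 = -7*3*13*65 - 1/73 = -273*65 - 1/73 = -17745 - 1/73 = -1295386/73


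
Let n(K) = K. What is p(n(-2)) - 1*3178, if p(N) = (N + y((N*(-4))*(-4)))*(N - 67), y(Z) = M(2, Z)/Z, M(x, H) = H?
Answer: -3109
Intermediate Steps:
y(Z) = 1 (y(Z) = Z/Z = 1)
p(N) = (1 + N)*(-67 + N) (p(N) = (N + 1)*(N - 67) = (1 + N)*(-67 + N))
p(n(-2)) - 1*3178 = (-67 + (-2)² - 66*(-2)) - 1*3178 = (-67 + 4 + 132) - 3178 = 69 - 3178 = -3109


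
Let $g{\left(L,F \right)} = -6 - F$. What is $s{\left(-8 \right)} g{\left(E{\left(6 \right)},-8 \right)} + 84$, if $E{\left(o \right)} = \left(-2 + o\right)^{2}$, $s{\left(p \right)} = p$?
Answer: $68$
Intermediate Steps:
$s{\left(-8 \right)} g{\left(E{\left(6 \right)},-8 \right)} + 84 = - 8 \left(-6 - -8\right) + 84 = - 8 \left(-6 + 8\right) + 84 = \left(-8\right) 2 + 84 = -16 + 84 = 68$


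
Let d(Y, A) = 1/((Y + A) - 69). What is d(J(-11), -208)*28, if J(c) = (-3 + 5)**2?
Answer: -4/39 ≈ -0.10256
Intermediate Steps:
J(c) = 4 (J(c) = 2**2 = 4)
d(Y, A) = 1/(-69 + A + Y) (d(Y, A) = 1/((A + Y) - 69) = 1/(-69 + A + Y))
d(J(-11), -208)*28 = 28/(-69 - 208 + 4) = 28/(-273) = -1/273*28 = -4/39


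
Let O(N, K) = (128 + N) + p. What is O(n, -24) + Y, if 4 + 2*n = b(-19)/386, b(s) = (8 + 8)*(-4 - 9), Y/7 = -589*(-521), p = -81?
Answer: 414588652/193 ≈ 2.1481e+6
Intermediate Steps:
Y = 2148083 (Y = 7*(-589*(-521)) = 7*306869 = 2148083)
b(s) = -208 (b(s) = 16*(-13) = -208)
n = -438/193 (n = -2 + (-208/386)/2 = -2 + (-208*1/386)/2 = -2 + (1/2)*(-104/193) = -2 - 52/193 = -438/193 ≈ -2.2694)
O(N, K) = 47 + N (O(N, K) = (128 + N) - 81 = 47 + N)
O(n, -24) + Y = (47 - 438/193) + 2148083 = 8633/193 + 2148083 = 414588652/193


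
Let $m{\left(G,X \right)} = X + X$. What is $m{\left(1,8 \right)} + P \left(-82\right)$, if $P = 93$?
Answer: $-7610$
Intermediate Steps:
$m{\left(G,X \right)} = 2 X$
$m{\left(1,8 \right)} + P \left(-82\right) = 2 \cdot 8 + 93 \left(-82\right) = 16 - 7626 = -7610$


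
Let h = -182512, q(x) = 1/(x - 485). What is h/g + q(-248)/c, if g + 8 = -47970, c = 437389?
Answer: 29257233614083/7691020620493 ≈ 3.8041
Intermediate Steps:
q(x) = 1/(-485 + x)
g = -47978 (g = -8 - 47970 = -47978)
h/g + q(-248)/c = -182512/(-47978) + 1/(-485 - 248*437389) = -182512*(-1/47978) + (1/437389)/(-733) = 91256/23989 - 1/733*1/437389 = 91256/23989 - 1/320606137 = 29257233614083/7691020620493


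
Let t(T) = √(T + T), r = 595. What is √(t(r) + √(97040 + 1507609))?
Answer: √(√1190 + √1604649) ≈ 36.073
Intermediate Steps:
t(T) = √2*√T (t(T) = √(2*T) = √2*√T)
√(t(r) + √(97040 + 1507609)) = √(√2*√595 + √(97040 + 1507609)) = √(√1190 + √1604649)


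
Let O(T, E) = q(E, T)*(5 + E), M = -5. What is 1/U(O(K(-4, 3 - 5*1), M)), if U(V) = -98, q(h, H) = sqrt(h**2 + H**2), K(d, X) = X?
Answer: -1/98 ≈ -0.010204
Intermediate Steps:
q(h, H) = sqrt(H**2 + h**2)
O(T, E) = sqrt(E**2 + T**2)*(5 + E) (O(T, E) = sqrt(T**2 + E**2)*(5 + E) = sqrt(E**2 + T**2)*(5 + E))
1/U(O(K(-4, 3 - 5*1), M)) = 1/(-98) = -1/98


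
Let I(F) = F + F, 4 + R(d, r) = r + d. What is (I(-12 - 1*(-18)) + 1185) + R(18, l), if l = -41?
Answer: 1170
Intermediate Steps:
R(d, r) = -4 + d + r (R(d, r) = -4 + (r + d) = -4 + (d + r) = -4 + d + r)
I(F) = 2*F
(I(-12 - 1*(-18)) + 1185) + R(18, l) = (2*(-12 - 1*(-18)) + 1185) + (-4 + 18 - 41) = (2*(-12 + 18) + 1185) - 27 = (2*6 + 1185) - 27 = (12 + 1185) - 27 = 1197 - 27 = 1170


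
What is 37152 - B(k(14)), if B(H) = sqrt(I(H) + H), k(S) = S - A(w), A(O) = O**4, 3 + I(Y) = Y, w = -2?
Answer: 37152 - I*sqrt(7) ≈ 37152.0 - 2.6458*I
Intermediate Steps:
I(Y) = -3 + Y
k(S) = -16 + S (k(S) = S - 1*(-2)**4 = S - 1*16 = S - 16 = -16 + S)
B(H) = sqrt(-3 + 2*H) (B(H) = sqrt((-3 + H) + H) = sqrt(-3 + 2*H))
37152 - B(k(14)) = 37152 - sqrt(-3 + 2*(-16 + 14)) = 37152 - sqrt(-3 + 2*(-2)) = 37152 - sqrt(-3 - 4) = 37152 - sqrt(-7) = 37152 - I*sqrt(7)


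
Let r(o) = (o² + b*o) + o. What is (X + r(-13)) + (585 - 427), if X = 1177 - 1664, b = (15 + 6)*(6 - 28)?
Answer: 5833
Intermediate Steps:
b = -462 (b = 21*(-22) = -462)
X = -487
r(o) = o² - 461*o (r(o) = (o² - 462*o) + o = o² - 461*o)
(X + r(-13)) + (585 - 427) = (-487 - 13*(-461 - 13)) + (585 - 427) = (-487 - 13*(-474)) + 158 = (-487 + 6162) + 158 = 5675 + 158 = 5833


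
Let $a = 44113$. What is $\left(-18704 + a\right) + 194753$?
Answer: $220162$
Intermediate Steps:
$\left(-18704 + a\right) + 194753 = \left(-18704 + 44113\right) + 194753 = 25409 + 194753 = 220162$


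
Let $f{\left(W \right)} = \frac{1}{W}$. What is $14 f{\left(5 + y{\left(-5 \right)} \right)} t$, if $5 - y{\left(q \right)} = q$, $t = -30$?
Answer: $-28$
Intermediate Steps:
$y{\left(q \right)} = 5 - q$
$14 f{\left(5 + y{\left(-5 \right)} \right)} t = \frac{14}{5 + \left(5 - -5\right)} \left(-30\right) = \frac{14}{5 + \left(5 + 5\right)} \left(-30\right) = \frac{14}{5 + 10} \left(-30\right) = \frac{14}{15} \left(-30\right) = -28$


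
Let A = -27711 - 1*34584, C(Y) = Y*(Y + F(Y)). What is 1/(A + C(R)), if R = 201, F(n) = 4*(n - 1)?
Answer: 1/138906 ≈ 7.1991e-6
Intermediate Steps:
F(n) = -4 + 4*n (F(n) = 4*(-1 + n) = -4 + 4*n)
C(Y) = Y*(-4 + 5*Y) (C(Y) = Y*(Y + (-4 + 4*Y)) = Y*(-4 + 5*Y))
A = -62295 (A = -27711 - 34584 = -62295)
1/(A + C(R)) = 1/(-62295 + 201*(-4 + 5*201)) = 1/(-62295 + 201*(-4 + 1005)) = 1/(-62295 + 201*1001) = 1/(-62295 + 201201) = 1/138906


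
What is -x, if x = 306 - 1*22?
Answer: -284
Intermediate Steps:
x = 284 (x = 306 - 22 = 284)
-x = -1*284 = -284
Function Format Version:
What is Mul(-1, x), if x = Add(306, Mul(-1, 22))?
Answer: -284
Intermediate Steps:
x = 284 (x = Add(306, -22) = 284)
Mul(-1, x) = Mul(-1, 284) = -284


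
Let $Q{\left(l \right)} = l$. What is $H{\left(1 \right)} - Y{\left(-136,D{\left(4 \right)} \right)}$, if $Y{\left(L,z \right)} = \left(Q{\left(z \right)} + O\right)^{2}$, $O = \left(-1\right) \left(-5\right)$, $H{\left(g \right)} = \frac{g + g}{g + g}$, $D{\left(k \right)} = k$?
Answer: $-80$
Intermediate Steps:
$H{\left(g \right)} = 1$ ($H{\left(g \right)} = \frac{2 g}{2 g} = 2 g \frac{1}{2 g} = 1$)
$O = 5$
$Y{\left(L,z \right)} = \left(5 + z\right)^{2}$ ($Y{\left(L,z \right)} = \left(z + 5\right)^{2} = \left(5 + z\right)^{2}$)
$H{\left(1 \right)} - Y{\left(-136,D{\left(4 \right)} \right)} = 1 - \left(5 + 4\right)^{2} = 1 - 9^{2} = 1 - 81 = -80$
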